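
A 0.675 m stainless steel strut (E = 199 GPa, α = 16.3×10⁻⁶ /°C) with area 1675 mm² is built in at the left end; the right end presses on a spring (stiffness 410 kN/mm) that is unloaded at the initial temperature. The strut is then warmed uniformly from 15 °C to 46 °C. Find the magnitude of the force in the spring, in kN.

P ≈ 76.4 kN

If the spring were absent the strut would lengthen by αΔT L = 16.3×10⁻⁶ × 31 × 675 = 0.3411 mm.
With a force P in the spring, the elastic change of the strut is PL/(AE) and that of the spring is P/k; compatibility requires their sum to equal δ_free.
P [ L/(AE) + 1/k ] = δ_free → P [ 675/(1675×199×10³) + 1/(410×10³) ] = 0.3411.
P = 0.3411 / 4.464×10⁻⁶ = 76400 N.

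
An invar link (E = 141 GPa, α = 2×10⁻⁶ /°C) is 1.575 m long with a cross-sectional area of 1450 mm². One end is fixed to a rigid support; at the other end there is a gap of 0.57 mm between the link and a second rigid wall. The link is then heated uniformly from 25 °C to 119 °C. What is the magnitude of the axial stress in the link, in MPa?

σ ≈ 0 MPa

If the wall were absent the link would grow by αΔT L = 2×10⁻⁶ × 94 × 1575 = 0.2961 mm.
This is smaller than the 0.57 mm clearance, so the link expands freely without reaching the stop — the stress is zero.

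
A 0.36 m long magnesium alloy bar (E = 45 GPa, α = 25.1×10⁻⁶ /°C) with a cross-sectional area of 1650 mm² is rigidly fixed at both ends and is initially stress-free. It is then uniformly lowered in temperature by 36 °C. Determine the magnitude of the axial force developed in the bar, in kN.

The ends cannot move, so σ = EαΔT = 45×10³ × 25.1×10⁻⁶ × 36 = 40.66 MPa.
Then P = σA = 40.66 × 1650 mm² = 67.09 kN, tensile.

P ≈ 67.1 kN (tensile)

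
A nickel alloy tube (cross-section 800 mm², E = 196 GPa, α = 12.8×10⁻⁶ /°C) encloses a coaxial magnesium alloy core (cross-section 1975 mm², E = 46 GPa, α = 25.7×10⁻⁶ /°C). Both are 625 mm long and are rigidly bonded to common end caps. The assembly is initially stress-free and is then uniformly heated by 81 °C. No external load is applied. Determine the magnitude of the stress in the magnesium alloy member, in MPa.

σ ≈ 30.4 MPa (compressive)

Both members must finish at the same length. With the larger α, the magnesium alloy tends to over-expand; the plates restrain it, putting the magnesium alloy in compression and the nickel alloy in tension. With no external load the two internal forces are equal and opposite, magnitude P.
Setting the final lengths equal and cancelling L: (α₁ − α₂)ΔT = P/(A₁E₁) + P/(A₂E₂).
|α₁ − α₂|·ΔT = 12.9×10⁻⁶ × 81 = 0.001045.
1/(A₁E₁) + 1/(A₂E₂) = 1/(800×196×10³) + 1/(1975×46×10³) = 1.738×10⁻⁸ N⁻¹.
So P = 0.001045 / 1.738×10⁻⁸ = 60.1 kN.
σ_{magnesium alloy} = P/A₂ = 60100/1975 = 30.43 MPa, compressive.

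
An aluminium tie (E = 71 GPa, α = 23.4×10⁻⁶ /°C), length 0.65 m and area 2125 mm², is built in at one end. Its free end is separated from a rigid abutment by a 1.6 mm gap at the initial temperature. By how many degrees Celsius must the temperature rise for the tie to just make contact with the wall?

The gap closes when αΔT L = 1.6 mm, since the tie is still unstressed at that instant.
ΔT = 1.6 / (23.4×10⁻⁶ × 650) = 105.2 °C.

ΔT ≈ 105 °C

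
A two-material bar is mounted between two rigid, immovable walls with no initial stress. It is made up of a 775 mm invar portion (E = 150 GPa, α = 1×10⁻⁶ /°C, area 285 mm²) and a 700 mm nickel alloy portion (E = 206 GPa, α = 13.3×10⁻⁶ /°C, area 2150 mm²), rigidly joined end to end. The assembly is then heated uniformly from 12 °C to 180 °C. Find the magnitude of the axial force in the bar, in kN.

P ≈ 86 kN (compressive)

With the walls removed the bar would change length by δ_free = Σ αᵢΔT Lᵢ = 1×10⁻⁶×168×775 + 13.3×10⁻⁶×168×700 = 1.694 mm.
Since the ends are fixed, an axial force P builds up, equal in every segment, with P · Σ Lᵢ/(AᵢEᵢ) = δ_free.
Σ Lᵢ/(AᵢEᵢ) = 775/(285×150×10³) + 700/(2150×206×10³) = 1.971×10⁻⁵ mm/N.
So P = 1.694 / 1.971×10⁻⁵ = 85.96 kN, compressive.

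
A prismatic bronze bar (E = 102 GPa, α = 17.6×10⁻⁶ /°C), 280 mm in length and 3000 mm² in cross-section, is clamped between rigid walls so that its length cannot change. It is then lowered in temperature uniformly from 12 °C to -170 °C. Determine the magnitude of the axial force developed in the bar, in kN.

With zero net strain, σ = E·αΔT = 102 GPa × 17.6×10⁻⁶ × 182 = 326.7 MPa.
Then P = σA = 326.7 × 3000 mm² = 980.2 kN, tensile.

P ≈ 980 kN (tensile)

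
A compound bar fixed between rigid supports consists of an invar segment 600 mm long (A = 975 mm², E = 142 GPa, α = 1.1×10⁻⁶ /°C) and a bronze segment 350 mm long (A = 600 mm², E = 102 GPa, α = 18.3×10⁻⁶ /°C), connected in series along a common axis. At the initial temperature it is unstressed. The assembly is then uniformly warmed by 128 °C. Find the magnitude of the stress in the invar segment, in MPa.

If the supports were absent, the total length change would be Σ αᵢΔT Lᵢ = 1.1×10⁻⁶×128×600 + 18.3×10⁻⁶×128×350 = 0.9043 mm.
The walls prevent any net length change, so an axial force P (same in every segment) develops. Compatibility: P · Σ Lᵢ/(AᵢEᵢ) = δ_free.
Σ Lᵢ/(AᵢEᵢ) = 600/(975×142×10³) + 350/(600×102×10³) = 1.005×10⁻⁵ mm/N.
P = 0.9043 / 1.005×10⁻⁵ = 89960 N = 89.96 kN, compressive.
σ_{invar} = P / A = 89960 / 975 = 92.27 MPa.

σ ≈ 92.3 MPa (compressive)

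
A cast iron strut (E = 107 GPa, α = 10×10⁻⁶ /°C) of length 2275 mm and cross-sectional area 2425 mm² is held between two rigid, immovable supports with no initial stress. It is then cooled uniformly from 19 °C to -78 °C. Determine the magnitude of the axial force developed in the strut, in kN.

P ≈ 252 kN (tensile)

With zero net strain, σ = E·αΔT = 107 GPa × 10×10⁻⁶ × 97 = 103.8 MPa.
P = AEαΔT = 2425 × 107×10³ × 10×10⁻⁶ × 97 = 251.7 kN (tensile).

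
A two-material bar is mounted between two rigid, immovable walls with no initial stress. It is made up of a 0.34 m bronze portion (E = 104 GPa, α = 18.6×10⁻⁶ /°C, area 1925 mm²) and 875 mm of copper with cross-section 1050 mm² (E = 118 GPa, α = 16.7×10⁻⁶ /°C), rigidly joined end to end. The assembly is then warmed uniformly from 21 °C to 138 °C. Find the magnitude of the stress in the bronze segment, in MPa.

σ ≈ 145 MPa (compressive)

Free thermal expansion of the whole bar: Σ αᵢΔT Lᵢ = 18.6×10⁻⁶×117×340 + 16.7×10⁻⁶×117×875 = 2.45 mm.
Since the ends are fixed, an axial force P builds up, equal in every segment, with P · Σ Lᵢ/(AᵢEᵢ) = δ_free.
Σ Lᵢ/(AᵢEᵢ) = 340/(1925×104×10³) + 875/(1050×118×10³) = 8.76×10⁻⁶ mm/N.
P = 2.45 / 8.76×10⁻⁶ = 279600 N = 279.6 kN, compressive.
σ_{bronze} = P / A = 279600 / 1925 = 145.3 MPa.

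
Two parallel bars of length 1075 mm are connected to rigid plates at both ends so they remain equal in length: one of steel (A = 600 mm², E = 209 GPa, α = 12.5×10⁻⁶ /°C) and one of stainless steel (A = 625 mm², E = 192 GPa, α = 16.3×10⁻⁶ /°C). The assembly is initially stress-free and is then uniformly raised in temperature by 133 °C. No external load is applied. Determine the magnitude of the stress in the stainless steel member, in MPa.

σ ≈ 49.6 MPa (compressive)

Equilibrium of a rigid end plate with no external load gives equal and opposite internal forces ±P in the two members. Since α_{stainless steel} > α_{steel}, heating drives the stainless steel into compression and the steel into tension.
Equating the net (thermal + elastic) strains gives |α₁ − α₂|·ΔT = P·[1/(A₁E₁) + 1/(A₂E₂)].
|α₁ − α₂|·ΔT = 3.8×10⁻⁶ × 133 = 0.0005054.
1/(A₁E₁) + 1/(A₂E₂) = 1/(600×209×10³) + 1/(625×192×10³) = 1.631×10⁻⁸ N⁻¹.
So P = 0.0005054 / 1.631×10⁻⁸ = 30.99 kN.
σ_{stainless steel} = P/A₂ = 30990/625 = 49.59 MPa, compressive.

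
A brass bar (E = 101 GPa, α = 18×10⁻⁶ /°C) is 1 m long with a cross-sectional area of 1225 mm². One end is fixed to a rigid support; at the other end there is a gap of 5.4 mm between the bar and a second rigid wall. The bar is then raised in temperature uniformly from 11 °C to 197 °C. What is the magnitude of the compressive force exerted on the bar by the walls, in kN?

P ≈ 0 kN

Free thermal elongation = αΔT L = 18×10⁻⁶ × 186 × 1000 = 3.348 mm.
Since δ_free = 3.35 mm is less than the 5.4 mm gap, the bar never touches the wall. No axial force develops.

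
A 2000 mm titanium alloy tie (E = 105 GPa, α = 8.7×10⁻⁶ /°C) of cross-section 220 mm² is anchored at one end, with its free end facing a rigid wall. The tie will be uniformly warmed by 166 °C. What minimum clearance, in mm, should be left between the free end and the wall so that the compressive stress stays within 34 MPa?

g ≈ 2.24 mm

With no wall the tie would lengthen by αΔT L = 8.7×10⁻⁶ × 166 × 2000 = 2.888 mm.
At the allowable stress the elastic shortening the wall may impose is σL/E = 34 × 2000 / (105×10³) = 0.6476 mm.
So the gap has to take up the difference, g_min = δ_free − σL/E = 2.888 − 0.6476 = 2.241 mm.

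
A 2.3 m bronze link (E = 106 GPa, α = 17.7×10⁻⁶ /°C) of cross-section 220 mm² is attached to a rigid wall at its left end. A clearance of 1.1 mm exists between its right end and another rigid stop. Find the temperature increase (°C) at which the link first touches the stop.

The gap closes when αΔT L = 1.1 mm, since the link is still unstressed at that instant.
ΔT = 1.1 / (17.7×10⁻⁶ × 2300) = 27.02 °C.

ΔT ≈ 27 °C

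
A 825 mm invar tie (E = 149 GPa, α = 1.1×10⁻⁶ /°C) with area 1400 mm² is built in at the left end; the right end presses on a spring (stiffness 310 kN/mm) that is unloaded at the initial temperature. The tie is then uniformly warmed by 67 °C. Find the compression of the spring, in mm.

δ ≈ 0.0273 mm

If the spring were absent the tie would lengthen by αΔT L = 1.1×10⁻⁶ × 67 × 825 = 0.0608 mm.
With a force P in the spring, the elastic change of the tie is PL/(AE) and that of the spring is P/k; compatibility requires their sum to equal δ_free.
So P = δ_free / [L/(AE) + 1/k] = 0.0608 / [ 825/(1400×149×10³) + 1/(310×10³) ].
P = 0.0608 / 7.181×10⁻⁶ = 8467 N.
Spring compression = P/k = 8467/(310×10³) = 0.02731 mm.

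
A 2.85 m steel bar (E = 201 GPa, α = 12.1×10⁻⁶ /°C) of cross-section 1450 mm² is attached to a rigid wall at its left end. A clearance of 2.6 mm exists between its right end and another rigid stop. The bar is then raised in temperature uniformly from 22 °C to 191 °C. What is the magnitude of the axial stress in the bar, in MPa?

σ ≈ 228 MPa (compressive)

If the wall were absent the bar would grow by αΔT L = 12.1×10⁻⁶ × 169 × 2850 = 5.828 mm.
After closing the 2.6 mm clearance, 5.828 − 2.6 = 3.228 mm of expansion remains to be suppressed by the wall.
That suppressed elongation corresponds to σ = E·Δ/L = 201×10³ × 3.228/2850 = 227.7 MPa.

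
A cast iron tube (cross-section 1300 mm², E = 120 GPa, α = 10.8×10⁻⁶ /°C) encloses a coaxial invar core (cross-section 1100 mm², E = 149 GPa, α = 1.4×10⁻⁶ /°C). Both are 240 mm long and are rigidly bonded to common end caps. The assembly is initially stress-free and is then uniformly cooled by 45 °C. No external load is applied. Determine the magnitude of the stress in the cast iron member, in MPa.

The cast iron has the larger α, so on cooling it would change length more than the invar if both were free. The rigid plates force a common final length, so the cast iron is put into tension and the invar into compression, with equal and opposite forces P (no external load).
Compatibility of the two members (thermal + elastic change equal): (α₁ − α₂)ΔT = P·[1/(A₁E₁) + 1/(A₂E₂)].
|α₁ − α₂|·ΔT = 9.4×10⁻⁶ × 45 = 0.000423.
1/(A₁E₁) + 1/(A₂E₂) = 1/(1300×120×10³) + 1/(1100×149×10³) = 1.251×10⁻⁸ N⁻¹.
P = 0.000423 / 1.251×10⁻⁸ = 33810 N = 33.81 kN.
σ_{cast iron} = P/A₁ = 33810/1300 = 26.01 MPa, tensile.

σ ≈ 26 MPa (tensile)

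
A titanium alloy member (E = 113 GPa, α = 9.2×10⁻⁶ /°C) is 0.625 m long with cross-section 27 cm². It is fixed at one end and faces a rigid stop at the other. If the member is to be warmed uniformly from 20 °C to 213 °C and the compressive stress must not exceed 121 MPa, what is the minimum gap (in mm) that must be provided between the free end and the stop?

With no wall the member would lengthen by αΔT L = 9.2×10⁻⁶ × 193 × 625 = 1.11 mm.
A stress of 121 MPa corresponds to the wall pushing the member back by σL/E = 121×625/(113×10³) = 0.6692 mm.
So the gap has to take up the difference, g_min = δ_free − σL/E = 1.11 − 0.6692 = 0.4405 mm.

g ≈ 0.441 mm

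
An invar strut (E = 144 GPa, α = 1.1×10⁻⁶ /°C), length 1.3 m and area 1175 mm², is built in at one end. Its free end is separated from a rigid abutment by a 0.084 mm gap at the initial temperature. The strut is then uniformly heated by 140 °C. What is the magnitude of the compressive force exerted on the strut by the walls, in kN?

Unrestrained expansion: δ_free = αΔT L = 1.1×10⁻⁶ × 140 × 1300 = 0.2002 mm.
After closing the 0.084 mm clearance, 0.2002 − 0.084 = 0.1162 mm of expansion remains to be suppressed by the wall.
That suppressed elongation corresponds to σ = E·Δ/L = 144×10³ × 0.1162/1300 = 12.87 MPa.
Force on the wall = σA = 12.87 × 1175 mm² = 15.12 kN.

P ≈ 15.1 kN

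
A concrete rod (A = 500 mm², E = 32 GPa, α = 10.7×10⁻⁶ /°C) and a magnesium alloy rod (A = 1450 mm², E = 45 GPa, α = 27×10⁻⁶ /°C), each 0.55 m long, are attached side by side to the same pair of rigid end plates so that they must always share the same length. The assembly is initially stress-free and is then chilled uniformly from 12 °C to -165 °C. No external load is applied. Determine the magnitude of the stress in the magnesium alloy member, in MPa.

σ ≈ 25.6 MPa (tensile)

Equilibrium of a rigid end plate with no external load gives equal and opposite internal forces ±P in the two members. Since α_{magnesium alloy} > α_{concrete}, cooling drives the magnesium alloy into tension and the concrete into compression.
Equating the net (thermal + elastic) strains gives |α₁ − α₂|·ΔT = P·[1/(A₁E₁) + 1/(A₂E₂)].
|α₁ − α₂|·ΔT = 16.3×10⁻⁶ × 177 = 0.002885.
1/(A₁E₁) + 1/(A₂E₂) = 1/(500×32×10³) + 1/(1450×45×10³) = 7.783×10⁻⁸ N⁻¹.
So P = 0.002885 / 7.783×10⁻⁸ = 37.07 kN.
σ_{magnesium alloy} = P/A₂ = 37070/1450 = 25.57 MPa, tensile.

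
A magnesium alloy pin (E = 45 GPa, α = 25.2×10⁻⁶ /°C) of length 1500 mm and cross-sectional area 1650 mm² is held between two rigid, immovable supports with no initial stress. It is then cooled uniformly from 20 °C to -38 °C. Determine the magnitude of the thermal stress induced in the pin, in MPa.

σ ≈ 65.8 MPa (tensile)

With length fixed, the mechanical strain must cancel the thermal strain αΔT = 25.2×10⁻⁶ × 58 = 1461.6×10⁻⁶.
σ = EαΔT = 45×10³ × 25.2×10⁻⁶ × 58 = 65.77 MPa (tensile; the pin is trying to contract).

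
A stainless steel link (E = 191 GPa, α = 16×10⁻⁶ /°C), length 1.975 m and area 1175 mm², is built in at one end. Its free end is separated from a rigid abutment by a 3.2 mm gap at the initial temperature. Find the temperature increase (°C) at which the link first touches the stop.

ΔT ≈ 101 °C

Contact occurs when the free expansion equals the gap: αΔT L = 3.2 mm.
ΔT = 3.2 / (16×10⁻⁶ × 1975) = 101.3 °C.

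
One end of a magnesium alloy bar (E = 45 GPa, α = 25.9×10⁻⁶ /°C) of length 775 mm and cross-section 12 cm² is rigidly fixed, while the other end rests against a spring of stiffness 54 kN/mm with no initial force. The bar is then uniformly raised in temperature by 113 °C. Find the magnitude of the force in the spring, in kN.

Free thermal expansion: δ_free = αΔT L = 25.9×10⁻⁶ × 113 × 775 = 2.268 mm.
With a force P in the spring, the elastic change of the bar is PL/(AE) and that of the spring is P/k; compatibility requires their sum to equal δ_free.
So P = δ_free / [L/(AE) + 1/k] = 2.268 / [ 775/(1200×45×10³) + 1/(54×10³) ].
P = 2.268 / 3.287×10⁻⁵ = 69000 N.

P ≈ 69 kN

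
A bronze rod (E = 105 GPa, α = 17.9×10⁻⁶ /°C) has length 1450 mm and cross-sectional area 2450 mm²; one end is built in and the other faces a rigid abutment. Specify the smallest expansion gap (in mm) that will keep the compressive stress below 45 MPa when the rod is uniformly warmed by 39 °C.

Free expansion if unrestrained: δ_free = αΔT L = 17.9×10⁻⁶ × 39 × 1450 = 1.012 mm.
A stress of 45 MPa corresponds to the wall pushing the rod back by σL/E = 45×1450/(105×10³) = 0.6214 mm.
The gap must absorb the remainder: g_min = 1.012 − 0.6214 = 0.3908 mm.

g ≈ 0.391 mm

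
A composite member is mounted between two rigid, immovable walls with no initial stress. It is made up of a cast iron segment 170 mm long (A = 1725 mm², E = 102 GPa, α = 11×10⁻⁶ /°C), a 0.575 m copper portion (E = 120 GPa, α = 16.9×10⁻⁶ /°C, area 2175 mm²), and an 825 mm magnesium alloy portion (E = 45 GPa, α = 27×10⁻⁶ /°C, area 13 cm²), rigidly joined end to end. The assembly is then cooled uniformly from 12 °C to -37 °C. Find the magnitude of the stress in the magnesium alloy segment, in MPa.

σ ≈ 73.9 MPa (tensile)

Free thermal contraction of the whole bar: Σ αᵢΔT Lᵢ = 11×10⁻⁶×49×170 + 16.9×10⁻⁶×49×575 + 27×10⁻⁶×49×825 = 1.659 mm.
The walls prevent any net length change, so an axial force P (same in every segment) develops. Compatibility: P · Σ Lᵢ/(AᵢEᵢ) = δ_free.
Σ Lᵢ/(AᵢEᵢ) = 170/(1725×102×10³) + 575/(2175×120×10³) + 825/(1300×45×10³) = 1.727×10⁻⁵ mm/N.
So P = 1.659 / 1.727×10⁻⁵ = 96.07 kN, tensile.
σ_{magnesium alloy} = P / A = 96070 / 1300 = 73.9 MPa.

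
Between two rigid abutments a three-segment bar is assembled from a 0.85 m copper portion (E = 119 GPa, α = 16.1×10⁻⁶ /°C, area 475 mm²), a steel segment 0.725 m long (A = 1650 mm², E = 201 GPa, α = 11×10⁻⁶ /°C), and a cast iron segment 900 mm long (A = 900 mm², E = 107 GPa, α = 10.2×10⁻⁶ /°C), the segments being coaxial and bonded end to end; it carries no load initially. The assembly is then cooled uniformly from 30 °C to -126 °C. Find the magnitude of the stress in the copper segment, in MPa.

With the walls removed the bar would change length by δ_free = Σ αᵢΔT Lᵢ = 16.1×10⁻⁶×156×850 + 11×10⁻⁶×156×725 + 10.2×10⁻⁶×156×900 = 4.811 mm.
The rigid supports impose zero overall length change; the single axial force P common to all segments must satisfy P Σ Lᵢ/(AᵢEᵢ) = δ_free.
The series flexibility is Σ Lᵢ/(AᵢEᵢ) = 850/(475×119×10³) + 725/(1650×201×10³) + 900/(900×107×10³) = 2.657×10⁻⁵ mm/N.
Hence P = δ_free / Σ(L/AE) = 4.811/2.657×10⁻⁵ = 181.1 kN (tensile).
σ_{copper} = P / A = 181100 / 475 = 381.2 MPa.

σ ≈ 381 MPa (tensile)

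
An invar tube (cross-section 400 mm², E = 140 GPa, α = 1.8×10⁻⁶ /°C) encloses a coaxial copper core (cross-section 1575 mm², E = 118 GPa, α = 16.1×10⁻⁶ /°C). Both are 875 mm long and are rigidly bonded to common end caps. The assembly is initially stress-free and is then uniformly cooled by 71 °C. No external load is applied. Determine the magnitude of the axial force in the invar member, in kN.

Equilibrium of a rigid end plate with no external load gives equal and opposite internal forces ±P in the two members. Since α_{copper} > α_{invar}, cooling drives the copper into tension and the invar into compression.
Compatibility of the two members (thermal + elastic change equal): (α₁ − α₂)ΔT = P·[1/(A₁E₁) + 1/(A₂E₂)].
|α₁ − α₂|·ΔT = 14.3×10⁻⁶ × 71 = 0.001015.
1/(A₁E₁) + 1/(A₂E₂) = 1/(400×140×10³) + 1/(1575×118×10³) = 2.324×10⁻⁸ N⁻¹.
So P = 0.001015 / 2.324×10⁻⁸ = 43.69 kN.

P ≈ 43.7 kN (compressive in the invar)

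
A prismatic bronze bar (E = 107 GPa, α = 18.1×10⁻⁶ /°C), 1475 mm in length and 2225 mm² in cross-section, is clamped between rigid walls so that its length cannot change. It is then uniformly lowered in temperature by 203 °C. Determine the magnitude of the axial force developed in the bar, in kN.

P ≈ 875 kN (tensile)

With zero net strain, σ = E·αΔT = 107 GPa × 18.1×10⁻⁶ × 203 = 393.2 MPa.
Axial force P = σA = 393.2 × 2225 = 874800 N = 874.8 kN, tensile.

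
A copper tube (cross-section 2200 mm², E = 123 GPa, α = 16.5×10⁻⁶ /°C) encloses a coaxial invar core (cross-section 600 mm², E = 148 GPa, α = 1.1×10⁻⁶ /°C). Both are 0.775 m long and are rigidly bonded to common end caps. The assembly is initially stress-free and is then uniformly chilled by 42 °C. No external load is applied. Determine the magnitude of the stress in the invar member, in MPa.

Equilibrium of a rigid end plate with no external load gives equal and opposite internal forces ±P in the two members. Since α_{copper} > α_{invar}, cooling drives the copper into tension and the invar into compression.
Compatibility of the two members (thermal + elastic change equal): (α₁ − α₂)ΔT = P·[1/(A₁E₁) + 1/(A₂E₂)].
|α₁ − α₂|·ΔT = 15.4×10⁻⁶ × 42 = 0.0006468.
1/(A₁E₁) + 1/(A₂E₂) = 1/(2200×123×10³) + 1/(600×148×10³) = 1.496×10⁻⁸ N⁻¹.
So P = 0.0006468 / 1.496×10⁻⁸ = 43.24 kN.
σ_{invar} = P/A₂ = 43240/600 = 72.07 MPa, compressive.

σ ≈ 72.1 MPa (compressive)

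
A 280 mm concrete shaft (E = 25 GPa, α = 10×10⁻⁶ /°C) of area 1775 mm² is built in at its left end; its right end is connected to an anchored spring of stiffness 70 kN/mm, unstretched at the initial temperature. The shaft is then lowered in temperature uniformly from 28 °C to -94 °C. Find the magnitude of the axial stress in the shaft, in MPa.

The unrestrained thermal change is αΔT L = 10×10⁻⁶ × 122 × 280 = 0.3416 mm.
Let P be the tensile force in the spring. The shaft extends elastically by PL/(AE) and the spring stretches by P/k; together these equal δ_free.
P [ L/(AE) + 1/k ] = δ_free → P [ 280/(1775×25×10³) + 1/(70×10³) ] = 0.3416.
P = 0.3416 / 2.06×10⁻⁵ = 16590 N.
σ = P/A = 16590/1775 = 9.344 MPa.

σ ≈ 9.34 MPa (tensile)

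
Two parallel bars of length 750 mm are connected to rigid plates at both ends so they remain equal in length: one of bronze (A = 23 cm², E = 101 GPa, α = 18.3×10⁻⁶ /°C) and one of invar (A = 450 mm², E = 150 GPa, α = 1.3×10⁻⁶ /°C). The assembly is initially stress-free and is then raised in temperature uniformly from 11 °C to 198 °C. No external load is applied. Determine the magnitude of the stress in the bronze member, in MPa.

Both members must finish at the same length. With the larger α, the bronze tends to over-expand; the plates restrain it, putting the bronze in compression and the invar in tension. With no external load the two internal forces are equal and opposite, magnitude P.
Setting the final lengths equal and cancelling L: (α₁ − α₂)ΔT = P/(A₁E₁) + P/(A₂E₂).
|α₁ − α₂|·ΔT = 17×10⁻⁶ × 187 = 0.003179.
1/(A₁E₁) + 1/(A₂E₂) = 1/(2300×101×10³) + 1/(450×150×10³) = 1.912×10⁻⁸ N⁻¹.
P = 0.003179 / 1.912×10⁻⁸ = 166300 N = 166.3 kN.
σ_{bronze} = P/A₁ = 166300/2300 = 72.29 MPa, compressive.

σ ≈ 72.3 MPa (compressive)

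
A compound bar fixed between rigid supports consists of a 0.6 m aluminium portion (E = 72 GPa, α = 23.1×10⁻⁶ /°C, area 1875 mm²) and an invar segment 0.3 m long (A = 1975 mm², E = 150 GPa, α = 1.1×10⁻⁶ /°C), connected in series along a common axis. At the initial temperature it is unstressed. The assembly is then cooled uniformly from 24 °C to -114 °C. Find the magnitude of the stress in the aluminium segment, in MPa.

Free thermal contraction of the whole bar: Σ αᵢΔT Lᵢ = 23.1×10⁻⁶×138×600 + 1.1×10⁻⁶×138×300 = 1.958 mm.
The rigid supports impose zero overall length change; the single axial force P common to all segments must satisfy P Σ Lᵢ/(AᵢEᵢ) = δ_free.
Σ Lᵢ/(AᵢEᵢ) = 600/(1875×72×10³) + 300/(1975×150×10³) = 5.457×10⁻⁶ mm/N.
So P = 1.958 / 5.457×10⁻⁶ = 358.8 kN, tensile.
σ_{aluminium} = P / A = 358800 / 1875 = 191.4 MPa.

σ ≈ 191 MPa (tensile)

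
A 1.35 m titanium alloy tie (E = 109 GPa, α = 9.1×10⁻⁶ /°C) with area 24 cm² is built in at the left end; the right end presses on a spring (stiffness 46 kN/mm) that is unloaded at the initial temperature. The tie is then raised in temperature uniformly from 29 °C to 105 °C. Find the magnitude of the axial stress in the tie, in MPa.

σ ≈ 14.5 MPa (compressive)

The unrestrained thermal change is αΔT L = 9.1×10⁻⁶ × 76 × 1350 = 0.9337 mm.
With a force P in the spring, the elastic change of the tie is PL/(AE) and that of the spring is P/k; compatibility requires their sum to equal δ_free.
P [ L/(AE) + 1/k ] = δ_free → P [ 1350/(2400×109×10³) + 1/(46×10³) ] = 0.9337.
P = 0.9337 / 2.69×10⁻⁵ = 34710 N.
σ = P/A = 34710/2400 = 14.46 MPa.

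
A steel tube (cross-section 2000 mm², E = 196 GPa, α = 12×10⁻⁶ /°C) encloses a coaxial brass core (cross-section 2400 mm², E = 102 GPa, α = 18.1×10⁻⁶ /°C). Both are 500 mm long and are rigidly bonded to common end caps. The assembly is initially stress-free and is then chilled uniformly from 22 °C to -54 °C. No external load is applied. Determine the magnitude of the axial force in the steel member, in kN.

P ≈ 69.9 kN (compressive in the steel)

Equilibrium of a rigid end plate with no external load gives equal and opposite internal forces ±P in the two members. Since α_{brass} > α_{steel}, cooling drives the brass into tension and the steel into compression.
Equating the net (thermal + elastic) strains gives |α₁ − α₂|·ΔT = P·[1/(A₁E₁) + 1/(A₂E₂)].
|α₁ − α₂|·ΔT = 6.1×10⁻⁶ × 76 = 0.0004636.
1/(A₁E₁) + 1/(A₂E₂) = 1/(2000×196×10³) + 1/(2400×102×10³) = 6.636×10⁻⁹ N⁻¹.
So P = 0.0004636 / 6.636×10⁻⁹ = 69.86 kN.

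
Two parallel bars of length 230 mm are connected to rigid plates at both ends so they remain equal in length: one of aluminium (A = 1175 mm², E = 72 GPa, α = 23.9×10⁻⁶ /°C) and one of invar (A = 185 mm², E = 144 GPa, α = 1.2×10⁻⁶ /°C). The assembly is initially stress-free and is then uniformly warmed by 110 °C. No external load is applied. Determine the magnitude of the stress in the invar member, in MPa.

Both members must finish at the same length. With the larger α, the aluminium tends to over-expand; the plates restrain it, putting the aluminium in compression and the invar in tension. With no external load the two internal forces are equal and opposite, magnitude P.
Equating the net (thermal + elastic) strains gives |α₁ − α₂|·ΔT = P·[1/(A₁E₁) + 1/(A₂E₂)].
|α₁ − α₂|·ΔT = 22.7×10⁻⁶ × 110 = 0.002497.
1/(A₁E₁) + 1/(A₂E₂) = 1/(1175×72×10³) + 1/(185×144×10³) = 4.936×10⁻⁸ N⁻¹.
P = 0.002497 / 4.936×10⁻⁸ = 50590 N = 50.59 kN.
σ_{invar} = P/A₂ = 50590/185 = 273.5 MPa, tensile.

σ ≈ 273 MPa (tensile)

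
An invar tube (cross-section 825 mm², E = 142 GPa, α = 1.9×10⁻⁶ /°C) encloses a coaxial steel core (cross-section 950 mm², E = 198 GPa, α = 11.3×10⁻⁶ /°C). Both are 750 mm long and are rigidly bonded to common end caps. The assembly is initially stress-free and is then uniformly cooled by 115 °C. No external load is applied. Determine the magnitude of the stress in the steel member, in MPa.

Both members must finish at the same length. With the larger α, the steel tends to over-contract; the plates restrain it, putting the steel in tension and the invar in compression. With no external load the two internal forces are equal and opposite, magnitude P.
Compatibility of the two members (thermal + elastic change equal): (α₁ − α₂)ΔT = P·[1/(A₁E₁) + 1/(A₂E₂)].
|α₁ − α₂|·ΔT = 9.4×10⁻⁶ × 115 = 0.001081.
1/(A₁E₁) + 1/(A₂E₂) = 1/(825×142×10³) + 1/(950×198×10³) = 1.385×10⁻⁸ N⁻¹.
So P = 0.001081 / 1.385×10⁻⁸ = 78.04 kN.
σ_{steel} = P/A₂ = 78040/950 = 82.14 MPa, tensile.

σ ≈ 82.1 MPa (tensile)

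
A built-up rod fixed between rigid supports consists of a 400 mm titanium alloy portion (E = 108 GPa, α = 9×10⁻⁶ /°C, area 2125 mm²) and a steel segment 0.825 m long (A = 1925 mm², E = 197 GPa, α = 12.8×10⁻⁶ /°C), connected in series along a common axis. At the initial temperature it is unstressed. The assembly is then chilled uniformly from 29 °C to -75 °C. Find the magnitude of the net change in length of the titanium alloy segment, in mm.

|ΔL| ≈ 0.281 mm

If the supports were absent, the total length change would be Σ αᵢΔT Lᵢ = 9×10⁻⁶×104×400 + 12.8×10⁻⁶×104×825 = 1.473 mm.
Since the ends are fixed, an axial force P builds up, equal in every segment, with P · Σ Lᵢ/(AᵢEᵢ) = δ_free.
The series flexibility is Σ Lᵢ/(AᵢEᵢ) = 400/(2125×108×10³) + 825/(1925×197×10³) = 3.918×10⁻⁶ mm/N.
P = 1.473 / 3.918×10⁻⁶ = 375800 N = 375.8 kN, tensile.
For the titanium alloy segment, free thermal change = 9×10⁻⁶×104×400 = 0.3744 mm and elastic change from P = 375800×400/(2125×108×10³) = 0.655 mm; these oppose, so the net change is 0.281 mm (segment lengthens).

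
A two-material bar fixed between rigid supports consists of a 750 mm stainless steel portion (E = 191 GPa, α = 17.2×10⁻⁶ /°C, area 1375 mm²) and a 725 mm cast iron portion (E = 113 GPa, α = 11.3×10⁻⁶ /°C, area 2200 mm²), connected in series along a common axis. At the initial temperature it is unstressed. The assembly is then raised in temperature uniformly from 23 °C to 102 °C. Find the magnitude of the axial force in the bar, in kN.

P ≈ 289 kN (compressive)

Free thermal expansion of the whole bar: Σ αᵢΔT Lᵢ = 17.2×10⁻⁶×79×750 + 11.3×10⁻⁶×79×725 = 1.666 mm.
The walls prevent any net length change, so an axial force P (same in every segment) develops. Compatibility: P · Σ Lᵢ/(AᵢEᵢ) = δ_free.
The series flexibility is Σ Lᵢ/(AᵢEᵢ) = 750/(1375×191×10³) + 725/(2200×113×10³) = 5.772×10⁻⁶ mm/N.
Hence P = δ_free / Σ(L/AE) = 1.666/5.772×10⁻⁶ = 288.7 kN (compressive).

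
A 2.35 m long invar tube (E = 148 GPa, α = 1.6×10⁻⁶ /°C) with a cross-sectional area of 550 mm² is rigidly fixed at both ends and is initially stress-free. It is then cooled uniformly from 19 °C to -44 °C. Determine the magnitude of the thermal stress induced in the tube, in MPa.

Because both ends are immovable the net strain is zero, and the suppressed thermal strain is αΔT = 1.6×10⁻⁶ × 63 = 100.8×10⁻⁶.
Hence σ = E·αΔT = 148×10³ × 100.8×10⁻⁶ = 14.92 MPa, tensile.

σ ≈ 14.9 MPa (tensile)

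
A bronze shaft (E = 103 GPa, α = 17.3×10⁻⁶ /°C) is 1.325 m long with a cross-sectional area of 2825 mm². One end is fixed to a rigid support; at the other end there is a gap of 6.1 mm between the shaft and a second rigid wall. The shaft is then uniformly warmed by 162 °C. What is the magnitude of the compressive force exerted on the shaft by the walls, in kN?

P ≈ 0 kN

If the wall were absent the shaft would grow by αΔT L = 17.3×10⁻⁶ × 162 × 1325 = 3.713 mm.
Since δ_free = 3.71 mm is less than the 6.1 mm gap, the shaft never touches the wall. No axial force develops.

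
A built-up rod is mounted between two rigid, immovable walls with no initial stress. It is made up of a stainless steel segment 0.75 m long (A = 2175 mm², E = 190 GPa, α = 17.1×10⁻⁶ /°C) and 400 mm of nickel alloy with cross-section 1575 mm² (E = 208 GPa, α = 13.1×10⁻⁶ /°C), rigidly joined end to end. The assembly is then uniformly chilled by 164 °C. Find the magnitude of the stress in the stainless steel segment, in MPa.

If the supports were absent, the total length change would be Σ αᵢΔT Lᵢ = 17.1×10⁻⁶×164×750 + 13.1×10⁻⁶×164×400 = 2.963 mm.
The walls prevent any net length change, so an axial force P (same in every segment) develops. Compatibility: P · Σ Lᵢ/(AᵢEᵢ) = δ_free.
The series flexibility is Σ Lᵢ/(AᵢEᵢ) = 750/(2175×190×10³) + 400/(1575×208×10³) = 3.036×10⁻⁶ mm/N.
Hence P = δ_free / Σ(L/AE) = 2.963/3.036×10⁻⁶ = 975.9 kN (tensile).
σ_{stainless steel} = P / A = 975900 / 2175 = 448.7 MPa.

σ ≈ 449 MPa (tensile)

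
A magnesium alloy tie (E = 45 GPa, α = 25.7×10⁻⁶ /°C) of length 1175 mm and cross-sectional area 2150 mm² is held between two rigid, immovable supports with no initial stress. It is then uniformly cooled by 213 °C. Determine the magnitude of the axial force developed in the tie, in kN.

The ends cannot move, so σ = EαΔT = 45×10³ × 25.7×10⁻⁶ × 213 = 246.3 MPa.
Then P = σA = 246.3 × 2150 mm² = 529.6 kN, tensile.

P ≈ 530 kN (tensile)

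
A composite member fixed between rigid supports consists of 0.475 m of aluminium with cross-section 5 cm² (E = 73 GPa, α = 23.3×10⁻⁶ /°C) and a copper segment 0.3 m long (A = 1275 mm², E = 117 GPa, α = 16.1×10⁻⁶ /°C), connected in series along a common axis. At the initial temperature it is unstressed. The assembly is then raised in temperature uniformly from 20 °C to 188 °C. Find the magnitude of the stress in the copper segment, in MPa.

σ ≈ 139 MPa (compressive)

With the walls removed the bar would change length by δ_free = Σ αᵢΔT Lᵢ = 23.3×10⁻⁶×168×475 + 16.1×10⁻⁶×168×300 = 2.671 mm.
The rigid supports impose zero overall length change; the single axial force P common to all segments must satisfy P Σ Lᵢ/(AᵢEᵢ) = δ_free.
Σ Lᵢ/(AᵢEᵢ) = 475/(500×73×10³) + 300/(1275×117×10³) = 1.502×10⁻⁵ mm/N.
P = 2.671 / 1.502×10⁻⁵ = 177800 N = 177.8 kN, compressive.
σ_{copper} = P / A = 177800 / 1275 = 139.4 MPa.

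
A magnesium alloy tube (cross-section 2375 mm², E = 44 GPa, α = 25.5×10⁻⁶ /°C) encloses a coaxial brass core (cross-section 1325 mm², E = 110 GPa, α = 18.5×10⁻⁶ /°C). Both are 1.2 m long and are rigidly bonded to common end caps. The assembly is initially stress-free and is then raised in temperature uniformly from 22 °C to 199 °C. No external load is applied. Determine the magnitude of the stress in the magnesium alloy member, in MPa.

σ ≈ 31.8 MPa (compressive)

Equilibrium of a rigid end plate with no external load gives equal and opposite internal forces ±P in the two members. Since α_{magnesium alloy} > α_{brass}, heating drives the magnesium alloy into compression and the brass into tension.
Compatibility of the two members (thermal + elastic change equal): (α₁ − α₂)ΔT = P·[1/(A₁E₁) + 1/(A₂E₂)].
|α₁ − α₂|·ΔT = 7×10⁻⁶ × 177 = 0.001239.
1/(A₁E₁) + 1/(A₂E₂) = 1/(2375×44×10³) + 1/(1325×110×10³) = 1.643×10⁻⁸ N⁻¹.
So P = 0.001239 / 1.643×10⁻⁸ = 75.41 kN.
σ_{magnesium alloy} = P/A₁ = 75410/2375 = 31.75 MPa, compressive.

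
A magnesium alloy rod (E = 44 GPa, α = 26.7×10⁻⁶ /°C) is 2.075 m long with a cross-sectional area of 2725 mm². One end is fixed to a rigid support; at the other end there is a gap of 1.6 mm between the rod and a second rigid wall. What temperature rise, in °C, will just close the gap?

ΔT ≈ 28.9 °C

Contact occurs when the free expansion equals the gap: αΔT L = 1.6 mm.
So ΔT = g/(αL) = 1.6/(26.7×10⁻⁶ × 2075) = 28.88 °C.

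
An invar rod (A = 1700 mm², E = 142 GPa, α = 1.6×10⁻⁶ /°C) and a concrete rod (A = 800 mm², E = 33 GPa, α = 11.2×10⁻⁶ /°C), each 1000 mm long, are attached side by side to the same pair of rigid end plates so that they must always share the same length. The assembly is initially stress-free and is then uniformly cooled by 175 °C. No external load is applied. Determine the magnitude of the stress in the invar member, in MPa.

σ ≈ 23.5 MPa (compressive)

Both members must finish at the same length. With the larger α, the concrete tends to over-contract; the plates restrain it, putting the concrete in tension and the invar in compression. With no external load the two internal forces are equal and opposite, magnitude P.
Compatibility of the two members (thermal + elastic change equal): (α₁ − α₂)ΔT = P·[1/(A₁E₁) + 1/(A₂E₂)].
|α₁ − α₂|·ΔT = 9.6×10⁻⁶ × 175 = 0.00168.
1/(A₁E₁) + 1/(A₂E₂) = 1/(1700×142×10³) + 1/(800×33×10³) = 4.202×10⁻⁸ N⁻¹.
P = 0.00168 / 4.202×10⁻⁸ = 39980 N = 39.98 kN.
σ_{invar} = P/A₁ = 39980/1700 = 23.52 MPa, compressive.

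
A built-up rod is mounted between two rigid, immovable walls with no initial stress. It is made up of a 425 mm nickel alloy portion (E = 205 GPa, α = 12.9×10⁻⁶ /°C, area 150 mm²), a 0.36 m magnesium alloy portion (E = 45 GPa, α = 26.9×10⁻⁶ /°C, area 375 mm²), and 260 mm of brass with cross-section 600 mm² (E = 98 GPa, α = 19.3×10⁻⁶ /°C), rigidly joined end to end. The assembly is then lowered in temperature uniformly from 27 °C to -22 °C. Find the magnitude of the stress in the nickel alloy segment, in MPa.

σ ≈ 167 MPa (tensile)

If the supports were absent, the total length change would be Σ αᵢΔT Lᵢ = 12.9×10⁻⁶×49×425 + 26.9×10⁻⁶×49×360 + 19.3×10⁻⁶×49×260 = 0.989 mm.
The rigid supports impose zero overall length change; the single axial force P common to all segments must satisfy P Σ Lᵢ/(AᵢEᵢ) = δ_free.
Σ Lᵢ/(AᵢEᵢ) = 425/(150×205×10³) + 360/(375×45×10³) + 260/(600×98×10³) = 3.958×10⁻⁵ mm/N.
So P = 0.989 / 3.958×10⁻⁵ = 24.99 kN, tensile.
σ_{nickel alloy} = P / A = 24990 / 150 = 166.6 MPa.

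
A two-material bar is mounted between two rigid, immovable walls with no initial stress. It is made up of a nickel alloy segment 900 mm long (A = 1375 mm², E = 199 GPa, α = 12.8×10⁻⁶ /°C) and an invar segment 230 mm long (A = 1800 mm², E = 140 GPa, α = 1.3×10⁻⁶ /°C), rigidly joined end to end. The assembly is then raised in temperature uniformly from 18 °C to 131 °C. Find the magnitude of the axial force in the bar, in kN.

With the walls removed the bar would change length by δ_free = Σ αᵢΔT Lᵢ = 12.8×10⁻⁶×113×900 + 1.3×10⁻⁶×113×230 = 1.336 mm.
The walls prevent any net length change, so an axial force P (same in every segment) develops. Compatibility: P · Σ Lᵢ/(AᵢEᵢ) = δ_free.
The series flexibility is Σ Lᵢ/(AᵢEᵢ) = 900/(1375×199×10³) + 230/(1800×140×10³) = 4.202×10⁻⁶ mm/N.
So P = 1.336 / 4.202×10⁻⁶ = 317.8 kN, compressive.

P ≈ 318 kN (compressive)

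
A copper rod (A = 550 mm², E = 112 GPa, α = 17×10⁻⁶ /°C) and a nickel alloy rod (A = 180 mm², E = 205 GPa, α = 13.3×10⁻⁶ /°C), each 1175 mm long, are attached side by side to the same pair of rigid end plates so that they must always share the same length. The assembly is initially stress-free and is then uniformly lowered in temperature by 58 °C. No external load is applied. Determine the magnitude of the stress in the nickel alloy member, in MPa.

σ ≈ 27.5 MPa (compressive)

Equilibrium of a rigid end plate with no external load gives equal and opposite internal forces ±P in the two members. Since α_{copper} > α_{nickel alloy}, cooling drives the copper into tension and the nickel alloy into compression.
Equating the net (thermal + elastic) strains gives |α₁ − α₂|·ΔT = P·[1/(A₁E₁) + 1/(A₂E₂)].
|α₁ − α₂|·ΔT = 3.7×10⁻⁶ × 58 = 0.0002146.
1/(A₁E₁) + 1/(A₂E₂) = 1/(550×112×10³) + 1/(180×205×10³) = 4.333×10⁻⁸ N⁻¹.
So P = 0.0002146 / 4.333×10⁻⁸ = 4.952 kN.
σ_{nickel alloy} = P/A₂ = 4952/180 = 27.51 MPa, compressive.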